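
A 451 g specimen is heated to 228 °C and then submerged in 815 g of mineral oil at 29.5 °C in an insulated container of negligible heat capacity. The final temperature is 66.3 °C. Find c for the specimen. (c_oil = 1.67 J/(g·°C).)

Let T be the final temperature. ΣQ_i = 0:
451×c×(66.3 − 228) + 815×1.67×(66.3 − 29.5) = 0
-72927 c = -50087
c = -50087/-72927 ≈ 0.6868 J/(g·°C)

c ≈ 0.687 J/(g·°C)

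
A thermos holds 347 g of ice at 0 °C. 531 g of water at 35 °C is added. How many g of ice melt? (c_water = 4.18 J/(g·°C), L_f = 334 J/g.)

Heat available from the water dropping to 0 °C: 531·4.18·35 = 77685 J.
Fully melting the ice requires m_ice L_f = 347·334 = 115898 J.
Since 77685 < 115898 J, not all the ice melts; equilibrium is at 0 °C.
m_melt = 77685 / L_f = 232.6 g.

m_melted ≈ 233 g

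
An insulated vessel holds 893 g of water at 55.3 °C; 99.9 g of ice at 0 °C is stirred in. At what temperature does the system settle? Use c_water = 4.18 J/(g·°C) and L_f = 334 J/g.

Heat gained plus heat lost sum to zero:
latent heat to melt: 99.9·334 = 33367; warm the meltwater: 417.58 T; water: 3732.7(T − 55.3)
4150.3 T = 206421 − 33367 = 173054
T ≈ 41.70 °C (positive, so assuming full melt was valid).

T_f ≈ 41.7 °C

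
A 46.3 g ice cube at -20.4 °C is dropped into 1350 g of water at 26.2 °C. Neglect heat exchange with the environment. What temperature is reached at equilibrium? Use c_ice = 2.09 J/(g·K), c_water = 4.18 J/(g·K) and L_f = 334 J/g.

Setting the total heat transfer to zero:
ice -20.4→0 °C: 46.3×2.09×20.4 = 1974
  fusion: m_ice L_f = 46.3×334 = 15464
  warm the meltwater: 193.53 T
  water cools: 1350×4.18×(T − 26.2) = 5643(T − 26.2)
5836.5 T = 147847 − 17438 = 130408
T ≈ 22.34 °C (positive, so assuming full melt was valid).

T_f ≈ 22.3 °C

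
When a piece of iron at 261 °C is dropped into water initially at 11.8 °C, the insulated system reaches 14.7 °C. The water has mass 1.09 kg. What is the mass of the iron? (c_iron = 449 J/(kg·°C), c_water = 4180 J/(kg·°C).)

Heat lost by the iron = heat gained by the water:
m·449·(261 − 14.7) = 1.09·4180·(14.7 − 11.8)
110589 m = 13213  ⇒  m ≈ 0.1195 kg

m ≈ 0.119 kg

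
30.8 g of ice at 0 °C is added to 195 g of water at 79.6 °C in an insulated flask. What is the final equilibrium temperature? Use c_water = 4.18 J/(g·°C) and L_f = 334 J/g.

T_f ≈ 57.8 °C

Conservation of energy gives ΣQ = 0:
fusion: m_ice L_f = 30.8×334 = 10287; warm the meltwater: 128.74 T; water: 815.1(T − 79.6)
943.84 T = 64882 − 10287 = 54595
T ≈ 57.84 °C — above 0 °C, consistent with complete melting.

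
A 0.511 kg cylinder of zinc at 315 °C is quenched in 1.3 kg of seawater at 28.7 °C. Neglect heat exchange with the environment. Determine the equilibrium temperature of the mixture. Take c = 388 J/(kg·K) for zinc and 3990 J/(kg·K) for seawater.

Heat gained plus heat lost sum to zero:
0.511×388×(T − 315) + 1.3×3990×(T − 28.7) = 0
5385.3 T = 211321
T = 211321/5385.3 ≈ 39.24 °C

T_f ≈ 39.2 °C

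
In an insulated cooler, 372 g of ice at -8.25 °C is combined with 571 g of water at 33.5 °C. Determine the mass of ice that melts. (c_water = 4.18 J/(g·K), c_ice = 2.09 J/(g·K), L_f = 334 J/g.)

m_melted ≈ 220 g

Water can give up m c ΔT = 571×4.18×33.5 = 79957 J before reaching 0 °C.
Of that, 372×2.09×8.25 = 6414.2 J goes to bring the ice to 0 °C, leaving 73543 J.
Fully melting the ice requires m_ice L_f = 372×334 = 124248 J.
Since 73543 < 124248 J, not all the ice melts; equilibrium is at 0 °C.
Mass melted = 73543/334 ≈ 220.2 g.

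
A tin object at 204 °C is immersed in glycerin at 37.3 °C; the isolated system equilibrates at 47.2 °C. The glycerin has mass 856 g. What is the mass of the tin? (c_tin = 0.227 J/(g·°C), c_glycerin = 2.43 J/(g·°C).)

m ≈ 579 g

Heat lost by the tin = heat gained by the glycerin:
m·0.227·(204 − 47.2) = 856·2.43·(47.2 − 37.3)
35.59 m = 20593  ⇒  m ≈ 578.6 g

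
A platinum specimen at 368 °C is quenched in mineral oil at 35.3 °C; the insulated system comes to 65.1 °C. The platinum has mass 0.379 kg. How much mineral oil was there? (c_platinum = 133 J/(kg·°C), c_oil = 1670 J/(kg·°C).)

Taking heat into each body as positive, Σ m c ΔT = 0:
0.379·133·(65.1 − 368) + m·1670·(65.1 − 35.3) = 0
49766 m = 15268
m = 15268/49766 ≈ 0.3068 kg

m ≈ 0.307 kg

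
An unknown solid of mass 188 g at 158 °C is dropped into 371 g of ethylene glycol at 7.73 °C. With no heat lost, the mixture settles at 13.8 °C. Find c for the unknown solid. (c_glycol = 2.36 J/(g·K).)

c ≈ 0.196 J/(g·K)

Net heat exchanged in the isolated system is zero:
188·c·(13.8 − 158) + 371·2.36·(13.8 − 7.73) = 0
-27110 c = -5314.6
c = -5314.6/-27110 ≈ 0.196 J/(g·K)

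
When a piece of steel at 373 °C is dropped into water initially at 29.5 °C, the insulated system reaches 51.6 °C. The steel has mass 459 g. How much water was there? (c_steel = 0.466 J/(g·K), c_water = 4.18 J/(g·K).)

Heat lost by the steel = heat gained by the water:
459×0.466×(373 − 51.6) = m×4.18×(51.6 − 29.5)
92.38 m = 68746  ⇒  m ≈ 744.2 g

m ≈ 744 g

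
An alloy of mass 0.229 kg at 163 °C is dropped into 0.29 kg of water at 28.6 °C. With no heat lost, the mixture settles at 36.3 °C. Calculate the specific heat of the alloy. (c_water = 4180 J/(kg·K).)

c ≈ 322 J/(kg·K)

Conservation of energy gives ΣQ = 0:
0.229×c×(36.3 − 163) + 0.29×4180×(36.3 − 28.6) = 0
-29.01 c = -9333.9
c = -9333.9/-29.01 ≈ 321.7 J/(kg·K)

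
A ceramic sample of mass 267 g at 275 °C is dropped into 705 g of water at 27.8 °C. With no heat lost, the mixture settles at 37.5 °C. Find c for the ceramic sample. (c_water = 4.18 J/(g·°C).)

Heat lost by the ceramic sample = heat gained by the water:
267×c×(275 − 37.5) = 705×4.18×(37.5 − 27.8)
63412 c = 28585  ⇒  c ≈ 0.4508 J/(g·°C)

c ≈ 0.451 J/(g·°C)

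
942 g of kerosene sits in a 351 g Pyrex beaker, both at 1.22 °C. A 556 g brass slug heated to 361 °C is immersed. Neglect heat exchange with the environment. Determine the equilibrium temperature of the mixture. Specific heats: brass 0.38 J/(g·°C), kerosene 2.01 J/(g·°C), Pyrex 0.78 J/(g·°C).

Let T be the final temperature. ΣQ_i = 0:
556*0.38*(T − 361) + 942*2.01*(T − 1.22) + 351*0.78*(T − 1.22) = 0
(211.28 + 1893.4 + 273.78) T = 211.28*361 + 1893.4*1.22 + 273.78*1.22
T = 78916/2378.5 ≈ 33.18 °C

T_f ≈ 33.2 °C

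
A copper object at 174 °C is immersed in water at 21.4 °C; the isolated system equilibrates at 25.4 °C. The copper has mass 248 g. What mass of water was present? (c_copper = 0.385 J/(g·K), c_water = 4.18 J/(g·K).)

m ≈ 849 g

|Q_copper| = |Q_water|:
248·0.385·(174 − 25.4) = m·4.18·(25.4 − 21.4)
16.72 m = 14188  ⇒  m ≈ 848.6 g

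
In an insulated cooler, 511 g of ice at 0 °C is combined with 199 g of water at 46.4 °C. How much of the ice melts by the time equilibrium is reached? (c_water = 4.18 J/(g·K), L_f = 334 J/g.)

m_melted ≈ 116 g

Water can give up m c ΔT = 199·4.18·46.4 = 38596 J before reaching 0 °C.
Melting all 511 g of ice would need 511·334 = 170674 J.
38596 J < 170674 J, so only part of the ice melts and the system sits at 0 °C.
Mass melted = 38596/334 ≈ 115.6 g.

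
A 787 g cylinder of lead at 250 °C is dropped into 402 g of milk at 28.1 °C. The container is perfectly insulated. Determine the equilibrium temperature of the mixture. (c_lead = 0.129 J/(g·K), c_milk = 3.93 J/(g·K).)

T_f is the heat-capacity-weighted average of the initial temperatures:
T_f = (101.52·250 + 1579.9·28.1) / (101.52 + 1579.9)
    = 69775 / 1681.4 ≈ 41.50 °C

T_f ≈ 41.5 °C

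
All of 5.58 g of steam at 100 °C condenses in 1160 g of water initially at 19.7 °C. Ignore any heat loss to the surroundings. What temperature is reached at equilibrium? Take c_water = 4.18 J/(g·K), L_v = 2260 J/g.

T_f ≈ 22.7 °C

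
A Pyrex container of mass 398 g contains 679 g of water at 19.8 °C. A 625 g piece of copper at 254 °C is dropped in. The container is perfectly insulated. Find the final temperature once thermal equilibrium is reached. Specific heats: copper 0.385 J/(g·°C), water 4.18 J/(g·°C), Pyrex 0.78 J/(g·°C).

T_f is the heat-capacity-weighted average of the initial temperatures:
T_f = (240.62×254 + 2838.2×19.8 + 310.44×19.8) / (240.62 + 2838.2 + 310.44)
    = 123462 / 3389.3 ≈ 36.43 °C

T_f ≈ 36.4 °C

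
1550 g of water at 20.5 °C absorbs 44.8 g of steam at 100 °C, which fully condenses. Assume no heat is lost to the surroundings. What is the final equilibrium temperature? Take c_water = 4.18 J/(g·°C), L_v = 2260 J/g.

Heat gained plus heat lost sum to zero:
condense steam: −44.8×2260 = −101248; condensate cools 100→T: 44.8×4.18×(T − 100) = 187.26(T − 100); water warms: 1550×4.18×(T − 20.5) = 6479(T − 20.5)
6666.3 T = 101248 + 18726 + 132820 = 252794
T ≈ 37.92 °C, under the boiling point, so the assumption holds.

T_f ≈ 37.9 °C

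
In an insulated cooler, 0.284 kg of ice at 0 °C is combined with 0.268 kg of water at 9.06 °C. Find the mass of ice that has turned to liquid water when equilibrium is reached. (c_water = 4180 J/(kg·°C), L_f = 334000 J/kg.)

m_melted ≈ 0.0304 kg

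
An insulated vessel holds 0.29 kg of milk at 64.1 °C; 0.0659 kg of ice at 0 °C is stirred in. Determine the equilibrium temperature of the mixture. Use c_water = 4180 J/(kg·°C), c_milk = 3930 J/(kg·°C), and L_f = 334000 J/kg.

T_f ≈ 36.1 °C

Sum of m c ΔT and latent-heat terms is zero:
fusion: m_ice L_f = 0.0659×334000 = 22011
  warm the meltwater: 275.46 T
  milk: 1139.7(T − 64.1)
1415.2 T = 73055 − 22011 = 51044
T ≈ 36.07 °C (positive, so assuming full melt was valid).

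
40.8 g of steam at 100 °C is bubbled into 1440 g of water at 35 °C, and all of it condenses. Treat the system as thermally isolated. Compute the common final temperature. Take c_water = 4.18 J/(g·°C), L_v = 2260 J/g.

T_f ≈ 51.7 °C

Taking heat into each body as positive, Σ m c ΔT = 0:
steam→water at 100 °C releases m L_v = 40.8×2260 = 92208; condensate cools 100→T: 40.8×4.18×(T − 100) = 170.54(T − 100); water warms: 1440×4.18×(T − 35) = 6019.2(T − 35)
6189.7 T = 92208 + 17054 + 210672 = 319934
T ≈ 51.69 °C (< 100 °C, so full condensation is consistent).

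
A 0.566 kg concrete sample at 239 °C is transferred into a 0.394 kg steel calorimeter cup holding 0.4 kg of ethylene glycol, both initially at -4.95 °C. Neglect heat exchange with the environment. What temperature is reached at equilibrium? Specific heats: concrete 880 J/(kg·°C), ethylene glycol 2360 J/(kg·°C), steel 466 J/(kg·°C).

Let T be the final temperature. ΣQ_i = 0:
0.566·880·(T − 239) + 0.4·2360·(T − (-4.95)) + 0.394·466·(T − (-4.95)) = 0
(498.08 + 944 + 183.6) T = 498.08·239 + 944·(-4.95) + 183.6·(-4.95)
T ≈ 69.79 °C

T_f ≈ 69.8 °C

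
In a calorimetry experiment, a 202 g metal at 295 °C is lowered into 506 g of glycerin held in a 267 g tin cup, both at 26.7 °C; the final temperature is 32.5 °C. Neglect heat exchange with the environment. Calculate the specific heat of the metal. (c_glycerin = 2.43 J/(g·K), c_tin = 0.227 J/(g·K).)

Energy conservation, ΣQ = 0:
202×c×(32.5 − 295) + 506×2.43×(32.5 − 26.7) + 267×0.227×(32.5 − 26.7) = 0
-53025 c = -7483.1
c = -7483.1/-53025 ≈ 0.1411 J/(g·K)

c ≈ 0.141 J/(g·K)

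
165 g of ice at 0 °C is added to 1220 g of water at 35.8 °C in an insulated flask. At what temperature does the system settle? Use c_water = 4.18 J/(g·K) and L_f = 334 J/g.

Taking heat into each body as positive, Σ m c ΔT = 0:
latent heat to melt: 165·334 = 55110; meltwater 0→T: 165·4.18·T = 689.7 T; water: 5099.6(T − 35.8)
5789.3 T = 182566 − 55110 = 127456
T ≈ 22.02 °C (positive, so assuming full melt was valid).

T_f ≈ 22.0 °C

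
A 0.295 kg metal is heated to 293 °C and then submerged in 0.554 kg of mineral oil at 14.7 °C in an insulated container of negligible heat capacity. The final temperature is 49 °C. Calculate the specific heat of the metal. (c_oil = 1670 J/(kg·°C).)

Setting the total heat transfer to zero:
0.295·c·(49 − 293) + 0.554·1670·(49 − 14.7) = 0
-71.98 c = -31734
c = -31734/-71.98 ≈ 440.9 J/(kg·°C)

c ≈ 441 J/(kg·°C)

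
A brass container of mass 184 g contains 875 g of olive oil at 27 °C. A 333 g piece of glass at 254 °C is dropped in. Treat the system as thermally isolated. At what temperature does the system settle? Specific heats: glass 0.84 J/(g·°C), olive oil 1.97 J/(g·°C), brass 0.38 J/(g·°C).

Energy conservation, ΣQ = 0:
333*0.84*(T − 254) + 875*1.97*(T − 27) + 184*0.38*(T − 27) = 0
279.72(T − 254) + 1723.8(T − 27) + 69.92(T − 27) = 0
2073.4 T = 119478
T ≈ 57.62 °C

T_f ≈ 57.6 °C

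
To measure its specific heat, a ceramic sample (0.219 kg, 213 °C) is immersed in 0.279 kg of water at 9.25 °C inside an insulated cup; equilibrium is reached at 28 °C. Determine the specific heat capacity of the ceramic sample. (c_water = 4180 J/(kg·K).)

c ≈ 540 J/(kg·K)

Heat lost by the ceramic sample = heat gained by the water:
0.219·c·(213 − 28) = 0.279·4180·(28 − 9.25)
40.52 c = 21867  ⇒  c ≈ 539.7 J/(kg·K)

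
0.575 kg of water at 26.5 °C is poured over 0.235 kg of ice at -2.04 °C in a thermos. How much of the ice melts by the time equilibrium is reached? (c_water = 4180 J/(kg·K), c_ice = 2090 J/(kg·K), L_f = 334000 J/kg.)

Heat available from the water dropping to 0 °C: 0.575×4180×26.5 = 63693 J.
Warming the ice to 0 °C takes 0.235×2090×2.04 = 1001.9 J, leaving 62691 J for melting.
To melt every bit of ice: 0.235×334000 = 78490 J.
That's not enough to melt it all — equilibrium is at 0 °C with ice remaining.
Mass melted = 62691/334000 ≈ 0.1877 kg.

m_melted ≈ 0.188 kg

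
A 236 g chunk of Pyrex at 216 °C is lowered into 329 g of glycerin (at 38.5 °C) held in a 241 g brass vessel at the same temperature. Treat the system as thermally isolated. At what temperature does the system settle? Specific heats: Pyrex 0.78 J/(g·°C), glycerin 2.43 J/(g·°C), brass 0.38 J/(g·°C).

T_f ≈ 68.9 °C

Let T be the final temperature. ΣQ_i = 0:
236*0.78*(T − 216) + 329*2.43*(T − 38.5) + 241*0.38*(T − 38.5) = 0
184.08(T − 216) + 799.47(T − 38.5) + 91.58(T − 38.5) = 0
(184.08 + 799.47 + 91.58) T = 184.08*216 + 799.47*38.5 + 91.58*38.5
T = 74067 / 1075.1 = 68.9 °C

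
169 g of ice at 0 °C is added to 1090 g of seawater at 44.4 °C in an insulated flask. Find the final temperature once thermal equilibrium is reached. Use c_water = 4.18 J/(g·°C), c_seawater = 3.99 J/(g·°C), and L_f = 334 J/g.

Energy conservation, ΣQ = 0:
melt ice: 169×334 = 56446
  meltwater 0→T: 169×4.18×T = 706.42 T
  seawater: 4349.1(T − 44.4)
5055.5 T = 193100 − 56446 = 136654
T ≈ 27.03 °C — above 0 °C, consistent with complete melting.

T_f ≈ 27.0 °C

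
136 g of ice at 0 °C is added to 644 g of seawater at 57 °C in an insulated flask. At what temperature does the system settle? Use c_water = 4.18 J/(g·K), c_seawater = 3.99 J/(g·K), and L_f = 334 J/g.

Taking heat into each body as positive, Σ m c ΔT = 0:
fusion: m_ice L_f = 136·334 = 45424
  warm the meltwater: 568.48 T
  seawater cools: 644·3.99·(T − 57) = 2569.6(T − 57)
3138 T = 146465 − 45424 = 101041
T ≈ 32.20 °C (positive, so assuming full melt was valid).

T_f ≈ 32.2 °C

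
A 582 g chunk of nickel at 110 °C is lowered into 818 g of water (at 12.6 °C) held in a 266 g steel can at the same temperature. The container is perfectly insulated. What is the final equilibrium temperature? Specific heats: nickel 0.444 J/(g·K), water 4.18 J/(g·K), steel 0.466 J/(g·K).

T_f ≈ 19.2 °C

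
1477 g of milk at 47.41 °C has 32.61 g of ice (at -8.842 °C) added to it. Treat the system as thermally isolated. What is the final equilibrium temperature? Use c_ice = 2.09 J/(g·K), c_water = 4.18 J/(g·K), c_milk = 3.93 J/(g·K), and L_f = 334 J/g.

Net heat exchanged in the isolated system is zero:
ice -8.842→0 °C: 32.61·2.09·8.842 = 602.63
  latent heat to melt: 32.61·334 = 10892
  meltwater 0→T: 32.61·4.18·T = 136.31 T
  milk cools: 1477·3.93·(T − 47.41) = 5804.6(T − 47.41)
5940.9 T = 275197 − 11494 = 263702
T ≈ 44.39 °C (positive, so assuming full melt was valid).

T_f ≈ 44.4 °C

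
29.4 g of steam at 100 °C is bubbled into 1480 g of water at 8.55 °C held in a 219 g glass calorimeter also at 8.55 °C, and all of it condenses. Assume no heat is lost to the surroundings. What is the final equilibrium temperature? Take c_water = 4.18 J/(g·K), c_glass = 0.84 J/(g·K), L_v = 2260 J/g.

Energy balance with sensible and latent terms:
steam→water at 100 °C releases m L_v = 29.4×2260 = 66444
  condensate cools 100→T: 29.4×4.18×(T − 100) = 122.89(T − 100)
  original water: 6186.4(T − 8.55)
  glass cup: 219×0.84×(T − 8.55) = 183.96(T − 8.55)
6493.3 T = 66444 + 12289 + 54467 = 133200
T ≈ 20.51 °C — below 100 °C, confirming all the steam condensed.

T_f ≈ 20.5 °C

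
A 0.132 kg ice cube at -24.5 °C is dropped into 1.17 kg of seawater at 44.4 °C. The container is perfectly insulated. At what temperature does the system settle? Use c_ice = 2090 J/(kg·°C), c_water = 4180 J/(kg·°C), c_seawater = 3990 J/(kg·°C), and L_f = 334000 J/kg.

Energy balance with sensible and latent terms:
warm ice to 0 °C: 0.132×2090×(0 − (-24.5)) = 6759.1; latent heat to melt: 0.132×334000 = 44088; warm the meltwater: 551.76 T; seawater: 4668.3(T − 44.4)
5220.1 T = 207273 − 50847 = 156425
T ≈ 29.97 °C — above 0 °C, consistent with complete melting.

T_f ≈ 30.0 °C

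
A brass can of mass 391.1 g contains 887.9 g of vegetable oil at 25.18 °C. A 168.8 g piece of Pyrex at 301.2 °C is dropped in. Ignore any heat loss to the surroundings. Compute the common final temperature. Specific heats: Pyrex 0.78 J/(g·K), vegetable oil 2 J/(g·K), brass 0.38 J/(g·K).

Heat gained plus heat lost sum to zero:
168.8*0.78*(T − 301.2) + 887.9*2*(T − 25.18) + 391.1*0.38*(T − 25.18) = 0
(131.66 + 1775.8 + 148.62) T = 131.66*301.2 + 1775.8*25.18 + 148.62*25.18
T = 88114 / 2056.1 = 42.9 °C

T_f ≈ 42.9 °C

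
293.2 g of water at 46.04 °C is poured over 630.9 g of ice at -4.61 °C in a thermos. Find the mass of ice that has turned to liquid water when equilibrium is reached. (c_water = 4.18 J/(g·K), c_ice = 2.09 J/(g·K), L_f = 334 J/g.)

Heat available from the water dropping to 0 °C: 293.2×4.18×46.04 = 56426 J.
Of that, 630.9×2.09×4.61 = 6078.7 J goes to bring the ice to 0 °C, leaving 50347 J.
Fully melting the ice requires m_ice L_f = 630.9×334 = 210721 J.
50347 J < 210721 J, so only part of the ice melts and the system sits at 0 °C.
m_melt = 50347 / L_f = 150.7 g.

m_melted ≈ 151 g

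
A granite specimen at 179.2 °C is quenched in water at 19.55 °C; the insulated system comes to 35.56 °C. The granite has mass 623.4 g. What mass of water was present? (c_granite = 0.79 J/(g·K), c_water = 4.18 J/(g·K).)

Heat lost by the granite = heat gained by the water:
623.4·0.79·(179.2 − 35.56) = m·4.18·(35.56 − 19.55)
66.92 m = 70741  ⇒  m ≈ 1057 g

m ≈ 1060 g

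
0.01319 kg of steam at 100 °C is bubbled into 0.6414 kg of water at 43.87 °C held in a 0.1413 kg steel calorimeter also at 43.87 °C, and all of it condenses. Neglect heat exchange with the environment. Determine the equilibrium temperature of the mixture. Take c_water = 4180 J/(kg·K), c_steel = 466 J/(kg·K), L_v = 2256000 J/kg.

Net heat exchanged in the isolated system is zero:
condense steam: −0.01319·2256000 = −29757
  condensed water 100 °C→T: 55.13(T − 100)
  original water: 2681.1(T − 43.87)
  cup: 65.85(T − 43.87)
2802 T = 29757 + 5513.4 + 120506 = 155776
T ≈ 55.59 °C, under the boiling point, so the assumption holds.

T_f ≈ 55.6 °C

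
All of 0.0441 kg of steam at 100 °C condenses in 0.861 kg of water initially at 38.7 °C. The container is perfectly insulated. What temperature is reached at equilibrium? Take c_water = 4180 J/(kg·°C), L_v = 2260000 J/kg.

T_f ≈ 68.0 °C

Conservation of energy gives ΣQ = 0:
steam→water at 100 °C releases m L_v = 0.0441×2260000 = 99666
  condensed water 100 °C→T: 184.34(T − 100)
  water warms: 0.861×4180×(T − 38.7) = 3599(T − 38.7)
3783.3 T = 99666 + 18434 + 139281 = 257380
T ≈ 68.03 °C (< 100 °C, so full condensation is consistent).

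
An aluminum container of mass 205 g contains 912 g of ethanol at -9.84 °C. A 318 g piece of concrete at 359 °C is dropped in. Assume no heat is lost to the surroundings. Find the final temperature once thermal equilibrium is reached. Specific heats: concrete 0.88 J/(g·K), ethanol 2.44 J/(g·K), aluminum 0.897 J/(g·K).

Let T be the final temperature. ΣQ_i = 0:
318×0.88×(T − 359) + 912×2.44×(T − (-9.84)) + 205×0.897×(T − (-9.84)) = 0
279.84(T − 359) + 2225.3(T − (-9.84)) + 183.88(T − (-9.84)) = 0
2689 T = 76756
T ≈ 28.54 °C

T_f ≈ 28.5 °C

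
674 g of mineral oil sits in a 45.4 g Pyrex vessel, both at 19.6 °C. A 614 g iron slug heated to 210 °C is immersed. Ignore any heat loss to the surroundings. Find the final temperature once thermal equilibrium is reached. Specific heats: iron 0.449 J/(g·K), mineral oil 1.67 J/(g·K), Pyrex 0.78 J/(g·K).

With ΣQ=0 the equilibrium temperature is the m·c-weighted mean:
T_f = (275.69×210 + 1125.6×19.6 + 35.41×19.6) / (275.69 + 1125.6 + 35.41)
    = 80650 / 1436.7 ≈ 56.14 °C

T_f ≈ 56.1 °C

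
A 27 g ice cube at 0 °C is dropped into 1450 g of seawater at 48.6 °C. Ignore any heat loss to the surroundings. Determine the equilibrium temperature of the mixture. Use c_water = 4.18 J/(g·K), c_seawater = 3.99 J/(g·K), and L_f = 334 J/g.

T_f ≈ 46.1 °C

Energy conservation, ΣQ = 0:
melt ice: 27·334 = 9018
  warm the meltwater: 112.86 T
  seawater cools: 1450·3.99·(T − 48.6) = 5785.5(T − 48.6)
5898.4 T = 281175 − 9018 = 272157
T ≈ 46.14 °C. Since T > 0 °C, the all-ice-melts assumption holds.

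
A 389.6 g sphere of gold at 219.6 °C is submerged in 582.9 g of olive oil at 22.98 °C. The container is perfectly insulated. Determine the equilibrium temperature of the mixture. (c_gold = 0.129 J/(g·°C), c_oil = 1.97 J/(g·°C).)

T_f = Σ m_i c_i T_i / Σ m_i c_i:
T_f = (50.26×219.6 + 1148.3×22.98) / (50.26 + 1148.3)
    = 37425 / 1198.6 ≈ 31.22 °C

T_f ≈ 31.2 °C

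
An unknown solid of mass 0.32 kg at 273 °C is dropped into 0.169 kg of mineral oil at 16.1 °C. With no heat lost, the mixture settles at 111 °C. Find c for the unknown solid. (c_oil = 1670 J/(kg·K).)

c ≈ 517 J/(kg·K)

m_s c (T_s − T_f) = m_oil c_oil (T_f − T_0):
0.32·c·(273 − 111) = 0.169·1670·(111 − 16.1)
51.84 c = 26784  ⇒  c ≈ 516.7 J/(kg·K)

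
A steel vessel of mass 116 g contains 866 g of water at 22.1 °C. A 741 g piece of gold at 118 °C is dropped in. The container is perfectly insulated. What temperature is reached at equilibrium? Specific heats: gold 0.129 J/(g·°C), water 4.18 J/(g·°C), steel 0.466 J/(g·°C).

Energy conservation, ΣQ = 0:
741×0.129×(T − 118) + 866×4.18×(T − 22.1) + 116×0.466×(T − 22.1) = 0
(95.59 + 3619.9 + 54.06) T = 95.59×118 + 3619.9×22.1 + 54.06×22.1
T = 92473/3769.5 ≈ 24.53 °C

T_f ≈ 24.5 °C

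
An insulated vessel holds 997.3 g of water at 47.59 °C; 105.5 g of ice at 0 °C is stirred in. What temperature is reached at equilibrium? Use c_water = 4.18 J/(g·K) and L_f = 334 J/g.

T_f ≈ 35.4 °C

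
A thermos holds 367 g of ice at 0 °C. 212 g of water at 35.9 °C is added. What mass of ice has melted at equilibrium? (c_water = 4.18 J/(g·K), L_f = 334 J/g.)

Cooling the water to 0 °C releases 212·4.18·35.9 = 31813 J.
To melt every bit of ice: 367·334 = 122578 J.
That's not enough to melt it all — equilibrium is at 0 °C with ice remaining.
m_melt = 31813 / L_f = 95.25 g.

m_melted ≈ 95.2 g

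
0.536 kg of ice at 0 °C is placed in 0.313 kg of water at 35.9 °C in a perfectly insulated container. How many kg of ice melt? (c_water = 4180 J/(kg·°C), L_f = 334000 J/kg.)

Water can give up m c ΔT = 0.313·4180·35.9 = 46969 J before reaching 0 °C.
Fully melting the ice requires m_ice L_f = 0.536·334000 = 179024 J.
46969 J < 179024 J, so only part of the ice melts and the system sits at 0 °C.
m_melted·334000 = 46969  ⇒  m_melted ≈ 0.1406 kg.

m_melted ≈ 0.141 kg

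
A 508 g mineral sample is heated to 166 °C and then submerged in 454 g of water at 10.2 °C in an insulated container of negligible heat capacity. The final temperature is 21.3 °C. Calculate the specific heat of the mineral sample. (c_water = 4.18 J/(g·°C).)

c ≈ 0.287 J/(g·°C)

Heat lost by the mineral sample = heat gained by the water:
508×c×(166 − 21.3) = 454×4.18×(21.3 − 10.2)
73508 c = 21065  ⇒  c ≈ 0.2866 J/(g·°C)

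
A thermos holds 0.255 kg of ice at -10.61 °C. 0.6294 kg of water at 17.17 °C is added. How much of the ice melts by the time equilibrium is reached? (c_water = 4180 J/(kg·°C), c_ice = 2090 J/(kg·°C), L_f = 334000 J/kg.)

Cooling the water to 0 °C releases 0.6294×4180×17.17 = 45172 J.
Of that, 0.255×2090×10.61 = 5654.6 J goes to bring the ice to 0 °C, leaving 39518 J.
Fully melting the ice requires m_ice L_f = 0.255×334000 = 85170 J.
39518 J < 85170 J, so only part of the ice melts and the system sits at 0 °C.
Mass melted = 39518/334000 ≈ 0.1183 kg.

m_melted ≈ 0.118 kg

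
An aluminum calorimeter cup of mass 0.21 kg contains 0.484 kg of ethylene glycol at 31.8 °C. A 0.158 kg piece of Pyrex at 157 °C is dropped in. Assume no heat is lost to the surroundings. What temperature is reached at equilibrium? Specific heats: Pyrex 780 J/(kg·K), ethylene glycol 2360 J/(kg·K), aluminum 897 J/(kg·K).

T_f ≈ 42.4 °C

Taking heat into each body as positive, Σ m c ΔT = 0:
0.158·780·(T − 157) + 0.484·2360·(T − 31.8) + 0.21·897·(T − 31.8) = 0
123.24(T − 157) + 1142.2(T − 31.8) + 188.37(T − 31.8) = 0
(123.24 + 1142.2 + 188.37) T = 123.24·157 + 1142.2·31.8 + 188.37·31.8
T ≈ 42.41 °C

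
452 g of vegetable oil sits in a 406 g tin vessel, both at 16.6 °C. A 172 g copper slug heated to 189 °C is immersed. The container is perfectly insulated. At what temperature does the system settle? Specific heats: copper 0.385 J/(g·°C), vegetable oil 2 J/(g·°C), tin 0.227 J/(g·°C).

T_f ≈ 27.3 °C

With ΣQ=0 the equilibrium temperature is the m·c-weighted mean:
T_f = (66.22·189 + 904·16.6 + 92.16·16.6) / (66.22 + 904 + 92.16)
    = 29052 / 1062.4 ≈ 27.35 °C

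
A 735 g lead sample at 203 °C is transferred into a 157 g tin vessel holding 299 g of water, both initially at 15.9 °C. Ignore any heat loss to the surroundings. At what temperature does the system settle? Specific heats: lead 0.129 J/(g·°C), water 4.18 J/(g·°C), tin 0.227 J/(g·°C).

Conservation of energy gives ΣQ = 0:
735×0.129×(T − 203) + 299×4.18×(T − 15.9) + 157×0.227×(T − 15.9) = 0
1380.3 T = 39686
T = 39686/1380.3 ≈ 28.75 °C

T_f ≈ 28.8 °C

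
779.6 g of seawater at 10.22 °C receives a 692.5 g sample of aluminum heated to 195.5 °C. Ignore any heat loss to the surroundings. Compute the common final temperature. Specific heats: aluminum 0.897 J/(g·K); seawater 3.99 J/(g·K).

T_f ≈ 41.1 °C

With ΣQ=0 the equilibrium temperature is the m·c-weighted mean:
T_f = (621.17*195.5 + 3110.6*10.22) / (621.17 + 3110.6)
    = 153230 / 3731.8 ≈ 41.06 °C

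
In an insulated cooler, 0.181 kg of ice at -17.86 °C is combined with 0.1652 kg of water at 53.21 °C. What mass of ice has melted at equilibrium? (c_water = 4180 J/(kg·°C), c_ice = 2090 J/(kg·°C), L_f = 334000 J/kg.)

Cooling the water to 0 °C releases 0.1652×4180×53.21 = 36743 J.
Warming the ice to 0 °C takes 0.181×2090×17.86 = 6756.3 J, leaving 29987 J for melting.
To melt every bit of ice: 0.181×334000 = 60454 J.
29987 J < 60454 J, so only part of the ice melts and the system sits at 0 °C.
m_melt = 29987 / L_f = 0.08978 kg.

m_melted ≈ 0.0898 kg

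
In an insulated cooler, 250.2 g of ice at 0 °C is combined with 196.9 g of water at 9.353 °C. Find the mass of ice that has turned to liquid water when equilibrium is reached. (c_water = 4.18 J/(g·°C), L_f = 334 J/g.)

m_melted ≈ 23 g

Heat available from the water dropping to 0 °C: 196.9×4.18×9.353 = 7697.9 J.
To melt every bit of ice: 250.2×334 = 83567 J.
Since 7697.9 < 83567 J, not all the ice melts; equilibrium is at 0 °C.
m_melted×334 = 7697.9  ⇒  m_melted ≈ 23.05 g.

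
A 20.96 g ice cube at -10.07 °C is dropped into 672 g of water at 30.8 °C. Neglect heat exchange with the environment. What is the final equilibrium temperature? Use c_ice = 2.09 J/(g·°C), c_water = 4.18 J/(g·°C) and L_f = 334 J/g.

T_f ≈ 27.3 °C

Heat gained plus heat lost sum to zero:
warm ice to 0 °C: 20.96·2.09·(0 − (-10.07)) = 441.13; melt ice: 20.96·334 = 7000.6; warm the meltwater: 87.61 T; water: 2809(T − 30.8)
2896.6 T = 86516 − 7441.8 = 79074
T ≈ 27.30 °C. Since T > 0 °C, the all-ice-melts assumption holds.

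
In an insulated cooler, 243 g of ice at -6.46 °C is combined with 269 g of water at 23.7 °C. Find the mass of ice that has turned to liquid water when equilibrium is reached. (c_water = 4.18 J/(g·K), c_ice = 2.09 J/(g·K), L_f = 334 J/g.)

m_melted ≈ 70 g

Water can give up m c ΔT = 269·4.18·23.7 = 26649 J before reaching 0 °C.
Warming the ice to 0 °C takes 243·2.09·6.46 = 3280.8 J, leaving 23368 J for melting.
To melt every bit of ice: 243·334 = 81162 J.
23368 J < 81162 J, so only part of the ice melts and the system sits at 0 °C.
m_melt = 23368 / L_f = 69.96 g.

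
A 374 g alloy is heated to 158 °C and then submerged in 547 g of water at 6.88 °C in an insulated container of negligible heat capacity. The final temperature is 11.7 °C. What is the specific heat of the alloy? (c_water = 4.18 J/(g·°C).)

Heat lost by the alloy = heat gained by the water:
374·c·(158 − 11.7) = 547·4.18·(11.7 − 6.88)
54716 c = 11021  ⇒  c ≈ 0.2014 J/(g·°C)

c ≈ 0.201 J/(g·°C)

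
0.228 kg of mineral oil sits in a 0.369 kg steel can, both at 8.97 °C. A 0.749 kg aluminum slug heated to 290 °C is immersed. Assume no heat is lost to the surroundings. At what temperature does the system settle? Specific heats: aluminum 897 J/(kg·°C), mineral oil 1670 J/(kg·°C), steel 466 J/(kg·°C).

T_f ≈ 163.2 °C

Setting the total heat transfer to zero:
0.749·897·(T − 290) + 0.228·1670·(T − 8.97) + 0.369·466·(T − 8.97) = 0
(671.85 + 380.76 + 171.95) T = 671.85·290 + 380.76·8.97 + 171.95·8.97
T ≈ 163.16 °C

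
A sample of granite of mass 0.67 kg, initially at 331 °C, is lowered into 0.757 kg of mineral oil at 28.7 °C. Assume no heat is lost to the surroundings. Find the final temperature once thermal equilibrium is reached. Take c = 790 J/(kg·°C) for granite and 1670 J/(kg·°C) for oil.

Setting the total heat transfer to zero:
0.67×790×(T − 331) + 0.757×1670×(T − 28.7) = 0
529.3(T − 331) + 1264.2(T − 28.7) = 0
(529.3 + 1264.2) T = 529.3×331 + 1264.2×28.7
T = 211481/1793.5 ≈ 117.92 °C

T_f ≈ 117.9 °C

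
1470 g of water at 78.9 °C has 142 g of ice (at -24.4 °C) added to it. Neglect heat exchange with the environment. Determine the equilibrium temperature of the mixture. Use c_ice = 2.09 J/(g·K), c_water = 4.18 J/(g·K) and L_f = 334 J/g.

Heat gained plus heat lost sum to zero:
warm ice to 0 °C: 142·2.09·(0 − (-24.4)) = 7241.4
  latent heat to melt: 142·334 = 47428
  meltwater 0→T: 142·4.18·T = 593.56 T
  water cools: 1470·4.18·(T − 78.9) = 6144.6(T − 78.9)
6738.2 T = 484809 − 54669 = 430140
T ≈ 63.84 °C (positive, so assuming full melt was valid).

T_f ≈ 63.8 °C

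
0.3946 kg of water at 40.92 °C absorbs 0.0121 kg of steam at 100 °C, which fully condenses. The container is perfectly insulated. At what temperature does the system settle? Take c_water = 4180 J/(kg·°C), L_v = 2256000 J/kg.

Taking heat into each body as positive, Σ m c ΔT = 0:
condense steam: −0.0121×2256000 = −27298; condensate cools 100→T: 0.0121×4180×(T − 100) = 50.58(T − 100); water warms: 0.3946×4180×(T − 40.92) = 1649.4(T − 40.92)
1700 T = 27298 + 5057.8 + 67495 = 99850
T ≈ 58.74 °C — below 100 °C, confirming all the steam condensed.

T_f ≈ 58.7 °C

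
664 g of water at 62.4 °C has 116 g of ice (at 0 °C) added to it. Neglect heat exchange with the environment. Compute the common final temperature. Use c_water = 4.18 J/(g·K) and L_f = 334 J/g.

T_f ≈ 41.2 °C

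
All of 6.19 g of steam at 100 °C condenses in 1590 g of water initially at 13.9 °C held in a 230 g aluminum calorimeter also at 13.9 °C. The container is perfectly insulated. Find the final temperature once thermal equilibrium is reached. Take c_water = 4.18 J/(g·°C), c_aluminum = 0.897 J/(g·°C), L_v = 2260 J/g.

T_f ≈ 16.3 °C

Let T be the final temperature. ΣQ_i = 0:
steam→water at 100 °C releases m L_v = 6.19·2260 = 13989
  condensate cools 100→T: 6.19·4.18·(T − 100) = 25.87(T − 100)
  water warms: 1590·4.18·(T − 13.9) = 6646.2(T − 13.9)
  aluminum cup: 230·0.897·(T − 13.9) = 206.31(T − 13.9)
6878.4 T = 13989 + 2587.4 + 95250 = 111827
T ≈ 16.26 °C (< 100 °C, so full condensation is consistent).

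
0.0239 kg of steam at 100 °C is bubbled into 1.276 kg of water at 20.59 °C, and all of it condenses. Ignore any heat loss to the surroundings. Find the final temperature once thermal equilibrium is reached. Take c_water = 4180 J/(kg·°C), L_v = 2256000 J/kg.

Conservation of energy gives ΣQ = 0:
latent heat released on condensation: 0.0239·2256000 = 53918
  condensate cools 100→T: 0.0239·4180·(T − 100) = 99.9(T − 100)
  water warms: 1.276·4180·(T − 20.59) = 5333.7(T − 20.59)
5433.6 T = 53918 + 9990.2 + 109820 = 173729
T ≈ 31.97 °C — below 100 °C, confirming all the steam condensed.

T_f ≈ 32.0 °C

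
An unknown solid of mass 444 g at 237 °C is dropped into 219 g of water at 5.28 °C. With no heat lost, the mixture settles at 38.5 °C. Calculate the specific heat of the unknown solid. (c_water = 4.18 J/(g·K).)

c ≈ 0.345 J/(g·K)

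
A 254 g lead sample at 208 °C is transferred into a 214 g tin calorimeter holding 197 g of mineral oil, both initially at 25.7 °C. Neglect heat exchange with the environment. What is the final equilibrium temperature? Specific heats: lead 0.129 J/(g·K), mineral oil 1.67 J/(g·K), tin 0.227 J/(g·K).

T_f ≈ 40.3 °C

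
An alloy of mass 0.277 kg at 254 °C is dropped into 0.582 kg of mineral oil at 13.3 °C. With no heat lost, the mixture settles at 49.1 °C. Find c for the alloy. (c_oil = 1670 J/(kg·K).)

Taking heat into each body as positive, Σ m c ΔT = 0:
0.277×c×(49.1 − 254) + 0.582×1670×(49.1 − 13.3) = 0
-56.76 c = -34795
c = -34795/-56.76 ≈ 613.1 J/(kg·K)

c ≈ 613 J/(kg·K)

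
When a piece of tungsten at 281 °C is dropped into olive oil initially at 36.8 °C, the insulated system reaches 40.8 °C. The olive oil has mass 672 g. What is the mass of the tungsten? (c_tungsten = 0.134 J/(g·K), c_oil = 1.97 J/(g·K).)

m ≈ 165 g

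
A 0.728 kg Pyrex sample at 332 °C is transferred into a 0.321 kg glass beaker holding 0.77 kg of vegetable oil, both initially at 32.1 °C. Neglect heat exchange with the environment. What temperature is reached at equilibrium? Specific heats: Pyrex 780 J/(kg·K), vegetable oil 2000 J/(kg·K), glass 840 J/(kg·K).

T_f ≈ 103.7 °C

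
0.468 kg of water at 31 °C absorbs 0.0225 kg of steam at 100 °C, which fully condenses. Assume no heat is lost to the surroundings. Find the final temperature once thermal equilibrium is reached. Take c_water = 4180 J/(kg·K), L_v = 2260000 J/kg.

Heat gained plus heat lost sum to zero:
steam→water at 100 °C releases m L_v = 0.0225×2260000 = 50850; condensate cools 100→T: 0.0225×4180×(T − 100) = 94.05(T − 100); original water: 1956.2(T − 31)
2050.3 T = 50850 + 9405 + 60643 = 120898
T ≈ 58.97 °C (< 100 °C, so full condensation is consistent).

T_f ≈ 59.0 °C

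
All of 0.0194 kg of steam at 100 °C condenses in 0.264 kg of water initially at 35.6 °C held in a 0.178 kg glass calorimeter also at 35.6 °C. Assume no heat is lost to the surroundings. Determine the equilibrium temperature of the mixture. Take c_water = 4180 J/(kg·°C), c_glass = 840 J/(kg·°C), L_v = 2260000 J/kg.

T_f ≈ 72.4 °C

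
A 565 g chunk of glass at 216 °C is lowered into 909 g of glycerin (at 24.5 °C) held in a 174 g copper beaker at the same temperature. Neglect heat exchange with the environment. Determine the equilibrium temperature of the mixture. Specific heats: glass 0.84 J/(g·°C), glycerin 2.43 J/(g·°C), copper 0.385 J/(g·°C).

Let T be the final temperature. ΣQ_i = 0:
565·0.84·(T − 216) + 909·2.43·(T − 24.5) + 174·0.385·(T − 24.5) = 0
2750.5 T = 158272
T = 158272 / 2750.5 = 57.5 °C

T_f ≈ 57.5 °C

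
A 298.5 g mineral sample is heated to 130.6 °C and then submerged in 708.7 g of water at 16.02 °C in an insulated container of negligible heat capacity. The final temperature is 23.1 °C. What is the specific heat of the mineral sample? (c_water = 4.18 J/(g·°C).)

c ≈ 0.654 J/(g·°C)

Heat gained plus heat lost sum to zero:
298.5×c×(23.1 − 130.6) + 708.7×4.18×(23.1 − 16.02) = 0
-32089 c = -20974
c = -20974/-32089 ≈ 0.6536 J/(g·°C)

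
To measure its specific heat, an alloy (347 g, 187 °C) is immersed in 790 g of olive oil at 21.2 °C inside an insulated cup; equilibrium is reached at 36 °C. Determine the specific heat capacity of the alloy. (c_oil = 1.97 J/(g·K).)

Conservation of energy gives ΣQ = 0:
347·c·(36 − 187) + 790·1.97·(36 − 21.2) = 0
-52397 c = -23033
c = -23033/-52397 ≈ 0.4396 J/(g·K)

c ≈ 0.44 J/(g·K)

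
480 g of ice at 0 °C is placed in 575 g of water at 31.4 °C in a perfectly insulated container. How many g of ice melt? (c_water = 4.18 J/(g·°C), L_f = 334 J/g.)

m_melted ≈ 226 g

Cooling the water to 0 °C releases 575·4.18·31.4 = 75470 J.
Melting all 480 g of ice would need 480·334 = 160320 J.
75470 J < 160320 J, so only part of the ice melts and the system sits at 0 °C.
m_melt = 75470 / L_f = 226 g.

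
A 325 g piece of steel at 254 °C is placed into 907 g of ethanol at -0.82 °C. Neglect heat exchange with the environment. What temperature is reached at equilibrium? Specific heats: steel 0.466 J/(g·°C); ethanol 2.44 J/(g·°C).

T_f ≈ 15.5 °C

Conservation of energy gives ΣQ = 0:
325×0.466×(T − 254) + 907×2.44×(T − (-0.82)) = 0
2364.5 T = 36654
T = 36654 / 2364.5 = 15.5 °C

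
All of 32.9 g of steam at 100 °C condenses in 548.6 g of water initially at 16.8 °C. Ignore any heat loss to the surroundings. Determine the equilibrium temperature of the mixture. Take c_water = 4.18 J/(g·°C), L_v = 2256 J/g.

T_f ≈ 52.0 °C

Conservation of energy gives ΣQ = 0:
steam→water at 100 °C releases m L_v = 32.9·2256 = 74222
  condensate cools 100→T: 32.9·4.18·(T − 100) = 137.52(T − 100)
  original water: 2293.1(T − 16.8)
2430.7 T = 74222 + 13752 + 38525 = 126499
T ≈ 52.04 °C (< 100 °C, so full condensation is consistent).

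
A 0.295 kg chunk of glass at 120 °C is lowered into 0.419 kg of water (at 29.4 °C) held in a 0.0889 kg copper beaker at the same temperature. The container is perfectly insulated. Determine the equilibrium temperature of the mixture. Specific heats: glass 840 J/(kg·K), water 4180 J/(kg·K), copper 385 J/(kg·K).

T_f ≈ 40.4 °C

T_f is the heat-capacity-weighted average of the initial temperatures:
T_f = (247.8·120 + 1751.4·29.4 + 34.23·29.4) / (247.8 + 1751.4 + 34.23)
    = 82234 / 2033.4 ≈ 40.44 °C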